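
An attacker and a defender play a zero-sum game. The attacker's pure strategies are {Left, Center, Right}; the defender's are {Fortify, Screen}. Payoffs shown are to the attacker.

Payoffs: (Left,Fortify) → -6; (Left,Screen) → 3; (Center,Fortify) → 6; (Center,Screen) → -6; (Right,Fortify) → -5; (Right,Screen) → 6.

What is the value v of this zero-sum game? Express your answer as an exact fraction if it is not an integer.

6/23

Row minima: Left → -6, Center → -6, Right → -5; maximin = -5.
Column maxima: Fortify → 6, Screen → 6; minimax = 6.
-5 ≠ 6, so there is no saddle point; optimal play is mixed.
Left is strictly dominated by Right, so the attacker never plays it.
On the remaining 2×2 (Center, Right vs Fortify, Screen):
Let the attacker play Center with probability p. Expected payoff against Fortify: 6p + (-5)(1−p) = 11p − 5; against Screen: (-6)p + 6(1−p) = −12p + 6.
Setting these equal: 11p − 5 = −12p + 6 ⇒ 23p = 11 ⇒ p = 11/23, and the value is (11)·(11/23) − 5 = 6/23.
For the defender: with q = P(Fortify), equating Center's and Right's payoffs gives 12q − 6 = −11q + 6 ⇒ q = 12/23.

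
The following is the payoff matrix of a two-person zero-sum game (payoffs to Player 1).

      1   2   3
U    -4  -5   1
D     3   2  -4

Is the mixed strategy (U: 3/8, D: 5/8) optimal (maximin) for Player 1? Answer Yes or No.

Against 1 this mix gives (3/8)·(-4) + (5/8)·3 = 3/8.
Against 2 this mix gives (3/8)·(-5) + (5/8)·2 = -5/8.
Against 3 this mix gives (3/8)·1 + (5/8)·(-4) = -17/8.
Player 2 will play 3, holding Player 1 to -17/8. Shifting weight toward the row that does better against 3 would raise this floor (the equalizing mix achieves -3/2 against both 3 and 2), so the proposed strategy is not optimal.

No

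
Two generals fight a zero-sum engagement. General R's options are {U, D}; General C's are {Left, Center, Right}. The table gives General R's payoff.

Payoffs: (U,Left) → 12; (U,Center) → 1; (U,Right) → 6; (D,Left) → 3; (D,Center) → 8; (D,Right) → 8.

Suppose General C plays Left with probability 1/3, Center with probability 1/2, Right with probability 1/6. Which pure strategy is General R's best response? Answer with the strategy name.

Expected payoff of U: (1/3)·12 + (1/2)·1 + (1/6)·6 = 11/2.
Expected payoff of D: (1/3)·3 + (1/2)·8 + (1/6)·8 = 19/3.
The largest is 19/3, so General R's best response is D.

D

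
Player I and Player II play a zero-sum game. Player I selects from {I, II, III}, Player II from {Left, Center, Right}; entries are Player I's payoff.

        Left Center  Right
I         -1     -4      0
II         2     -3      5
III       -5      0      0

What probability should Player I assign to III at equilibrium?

1/2

Row minima: I → -4, II → -3, III → -5; maximin = -3.
Column maxima: Left → 2, Center → 0, Right → 5; minimax = 0.
-3 ≠ 0, so there is no saddle point; optimal play is mixed.
I is strictly dominated by II, so Player I never plays it.
Right is strictly dominated by Left (it gives Player I strictly more in every row), so Player II never plays it.
On the remaining 2×2 (II, III vs Left, Center):
Let Player I play II with probability p. Expected payoff against Left: 2p + (-5)(1−p) = 7p − 5; against Center: (-3)p + 0(1−p) = −3p.
Setting these equal: 7p − 5 = −3p ⇒ 10p = 5 ⇒ p = 1/2, and the value is (7)·(1/2) − 5 = -3/2.
For Player II: with q = P(Left), equating II's and III's payoffs gives 5q − 3 = −5q ⇒ q = 3/10.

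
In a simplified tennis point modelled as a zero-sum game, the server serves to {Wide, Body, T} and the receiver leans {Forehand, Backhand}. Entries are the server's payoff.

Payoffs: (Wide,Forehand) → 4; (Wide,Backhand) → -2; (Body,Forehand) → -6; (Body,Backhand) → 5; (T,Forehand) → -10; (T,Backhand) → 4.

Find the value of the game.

8/17

Row minima: Wide → -2, Body → -6, T → -10; maximin = -2.
Column maxima: Forehand → 4, Backhand → 5; minimax = 4.
-2 ≠ 4, so there is no saddle point; optimal play is mixed.
T is strictly dominated by Body, so the server never plays it.
On the remaining 2×2 (Wide, Body vs Forehand, Backhand):
Let the server play Wide with probability p. Expected payoff against Forehand: 4p + (-6)(1−p) = 10p − 6; against Backhand: (-2)p + 5(1−p) = −7p + 5.
Setting these equal: 10p − 6 = −7p + 5 ⇒ 17p = 11 ⇒ p = 11/17, and the value is (10)·(11/17) − 6 = 8/17.
For the receiver: with q = P(Forehand), equating Wide's and Body's payoffs gives 6q − 2 = −11q + 5 ⇒ q = 7/17.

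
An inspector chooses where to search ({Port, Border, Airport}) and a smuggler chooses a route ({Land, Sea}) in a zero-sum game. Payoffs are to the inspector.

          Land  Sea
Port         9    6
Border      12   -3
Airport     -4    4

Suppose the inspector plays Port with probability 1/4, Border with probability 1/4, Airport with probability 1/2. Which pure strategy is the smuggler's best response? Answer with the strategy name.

Sea

If the smuggler plays Land, the inspector's expected payoff is (1/4)·9 + (1/4)·12 + (1/2)·(-4) = 13/4.
If the smuggler plays Sea, the inspector's expected payoff is (1/4)·6 + (1/4)·(-3) + (1/2)·4 = 11/4.
The smuggler minimizes the inspector's payoff; the smallest is 11/4, so the best response is Sea.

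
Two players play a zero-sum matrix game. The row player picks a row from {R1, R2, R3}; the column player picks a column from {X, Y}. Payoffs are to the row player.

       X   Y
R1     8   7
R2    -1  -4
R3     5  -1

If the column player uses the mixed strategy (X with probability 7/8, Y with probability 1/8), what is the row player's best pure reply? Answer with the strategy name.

R1

Expected payoff of R1: (7/8)·8 + (1/8)·7 = 63/8.
Expected payoff of R2: (7/8)·(-1) + (1/8)·(-4) = -11/8.
Expected payoff of R3: (7/8)·5 + (1/8)·(-1) = 17/4.
The largest is 63/8, so the row player's best response is R1.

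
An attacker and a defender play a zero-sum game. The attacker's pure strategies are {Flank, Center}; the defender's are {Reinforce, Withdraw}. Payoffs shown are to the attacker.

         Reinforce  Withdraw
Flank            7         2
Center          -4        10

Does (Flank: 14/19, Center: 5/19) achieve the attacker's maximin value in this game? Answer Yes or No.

Yes

Against Reinforce this mix gives (14/19)·7 + (5/19)·(-4) = 78/19.
Against Withdraw this mix gives (14/19)·2 + (5/19)·10 = 78/19.
All of the defender's active replies (Reinforce, Withdraw) yield 78/19, and no column does worse for the attacker. The mix makes the defender indifferent and guarantees 78/19, so it is optimal.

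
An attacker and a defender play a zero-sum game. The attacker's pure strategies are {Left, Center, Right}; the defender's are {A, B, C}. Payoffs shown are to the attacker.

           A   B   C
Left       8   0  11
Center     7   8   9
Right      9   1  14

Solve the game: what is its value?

Row minima: Left → 0, Center → 7, Right → 1; maximin = 7.
Column maxima: A → 9, B → 8, C → 14; minimax = 8.
7 ≠ 8, so there is no saddle point; optimal play is mixed.
Left is strictly dominated by Right, so the attacker never plays it.
C is strictly dominated by A (it gives the attacker strictly more in every row), so the defender never plays it.
On the remaining 2×2 (Center, Right vs A, B):
Let the attacker play Center with probability p. Expected payoff against A: 7p + 9(1−p) = −2p + 9; against B: 8p + 1(1−p) = 7p + 1.
Setting these equal: −2p + 9 = 7p + 1 ⇒ −9p = -8 ⇒ p = 8/9, and the value is (-2)·(8/9) + 9 = 65/9.
For the defender: with q = P(A), equating Center's and Right's payoffs gives −q + 8 = 8q + 1 ⇒ q = 7/9.

65/9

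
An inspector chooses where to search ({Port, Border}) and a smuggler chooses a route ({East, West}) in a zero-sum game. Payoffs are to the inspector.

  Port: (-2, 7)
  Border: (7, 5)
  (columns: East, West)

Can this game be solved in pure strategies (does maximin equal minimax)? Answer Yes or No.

Row minima: Port → -2, Border → 5; maximin = 5.
Column maxima: East → 7, West → 7; minimax = 7.
5 ≠ 7, so no pure-strategy equilibrium exists.

No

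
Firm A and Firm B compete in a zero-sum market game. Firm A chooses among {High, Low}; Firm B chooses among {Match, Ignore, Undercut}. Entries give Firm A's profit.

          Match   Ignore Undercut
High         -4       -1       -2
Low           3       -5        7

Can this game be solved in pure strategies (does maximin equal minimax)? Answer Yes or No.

Row minima: High → -4, Low → -5; maximin = -4.
Column maxima: Match → 3, Ignore → -1, Undercut → 7; minimax = -1.
-4 ≠ -1, so no pure-strategy equilibrium exists.

No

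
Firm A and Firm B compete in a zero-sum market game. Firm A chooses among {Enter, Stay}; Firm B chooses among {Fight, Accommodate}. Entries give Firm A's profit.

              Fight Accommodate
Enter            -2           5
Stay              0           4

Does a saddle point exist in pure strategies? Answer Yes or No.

Row minima: Enter → -2, Stay → 0; maximin = 0.
Column maxima: Fight → 0, Accommodate → 5; minimax = 0.
maximin = minimax = 0, so a saddle point exists.

Yes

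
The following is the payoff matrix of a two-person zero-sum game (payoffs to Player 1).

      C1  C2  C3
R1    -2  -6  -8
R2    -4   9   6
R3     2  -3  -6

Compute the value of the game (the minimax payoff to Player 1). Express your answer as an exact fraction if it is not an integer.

Row minima: R1 → -8, R2 → -4, R3 → -6; maximin = -4.
Column maxima: C1 → 2, C2 → 9, C3 → 6; minimax = 2.
-4 ≠ 2, so there is no saddle point; optimal play is mixed.
R1 is strictly dominated by R3, so Player 1 never plays it.
C2 is strictly dominated by C3 (it gives Player 1 strictly more in every row), so Player 2 never plays it.
On the remaining 2×2 (R2, R3 vs C1, C3):
Let Player 1 play R2 with probability p. Expected payoff against C1: (-4)p + 2(1−p) = −6p + 2; against C3: 6p + (-6)(1−p) = 12p − 6.
Setting these equal: −6p + 2 = 12p − 6 ⇒ −18p = -8 ⇒ p = 4/9, and the value is (-6)·(4/9) + 2 = -2/3.
For Player 2: with q = P(C1), equating R2's and R3's payoffs gives −10q + 6 = 8q − 6 ⇒ q = 2/3.

-2/3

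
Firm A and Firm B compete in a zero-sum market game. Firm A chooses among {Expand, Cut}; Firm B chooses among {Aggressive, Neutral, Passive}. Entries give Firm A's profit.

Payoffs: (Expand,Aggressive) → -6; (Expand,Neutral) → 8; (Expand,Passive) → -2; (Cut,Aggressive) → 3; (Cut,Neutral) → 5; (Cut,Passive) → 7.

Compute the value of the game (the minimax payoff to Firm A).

3

Row minima: Expand → -6, Cut → 3; maximin = 3.
Column maxima: Aggressive → 3, Neutral → 8, Passive → 7; minimax = 3.
Since maximin = minimax = 3, there is a saddle point and the value is 3.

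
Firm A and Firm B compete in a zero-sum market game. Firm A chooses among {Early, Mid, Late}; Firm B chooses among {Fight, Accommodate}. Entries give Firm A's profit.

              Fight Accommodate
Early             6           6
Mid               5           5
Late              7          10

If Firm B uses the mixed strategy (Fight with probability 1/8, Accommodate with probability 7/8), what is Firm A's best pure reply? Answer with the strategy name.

Expected payoff of Early: (1/8)·6 + (7/8)·6 = 6.
Expected payoff of Mid: (1/8)·5 + (7/8)·5 = 5.
Expected payoff of Late: (1/8)·7 + (7/8)·10 = 77/8.
The largest is 77/8, so Firm A's best response is Late.

Late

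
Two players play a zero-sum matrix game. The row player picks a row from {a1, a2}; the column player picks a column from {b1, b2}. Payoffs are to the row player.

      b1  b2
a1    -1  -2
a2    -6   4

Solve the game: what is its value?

Row minima: a1 → -2, a2 → -6; maximin = -2.
Column maxima: b1 → -1, b2 → 4; minimax = -1.
-2 ≠ -1, so there is no saddle point; optimal play is mixed.
Let the row player play a1 with probability p. Expected payoff against b1: (-1)p + (-6)(1−p) = 5p − 6; against b2: (-2)p + 4(1−p) = −6p + 4.
Setting these equal: 5p − 6 = −6p + 4 ⇒ 11p = 10 ⇒ p = 10/11, and the value is (5)·(10/11) − 6 = -16/11.
For the column player: with q = P(b1), equating a1's and a2's payoffs gives q − 2 = −10q + 4 ⇒ q = 6/11.

-16/11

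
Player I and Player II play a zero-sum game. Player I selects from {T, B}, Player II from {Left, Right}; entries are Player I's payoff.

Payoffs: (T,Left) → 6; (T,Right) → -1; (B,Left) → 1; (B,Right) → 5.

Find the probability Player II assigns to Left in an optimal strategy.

Row minima: T → -1, B → 1; maximin = 1.
Column maxima: Left → 6, Right → 5; minimax = 5.
1 ≠ 5, so there is no saddle point; optimal play is mixed.
Let Player I play T with probability p. Expected payoff against Left: 6p + 1(1−p) = 5p + 1; against Right: (-1)p + 5(1−p) = −6p + 5.
Setting these equal: 5p + 1 = −6p + 5 ⇒ 11p = 4 ⇒ p = 4/11, and the value is (5)·(4/11) + 1 = 31/11.
For Player II: with q = P(Left), equating T's and B's payoffs gives 7q − 1 = −4q + 5 ⇒ q = 6/11.

6/11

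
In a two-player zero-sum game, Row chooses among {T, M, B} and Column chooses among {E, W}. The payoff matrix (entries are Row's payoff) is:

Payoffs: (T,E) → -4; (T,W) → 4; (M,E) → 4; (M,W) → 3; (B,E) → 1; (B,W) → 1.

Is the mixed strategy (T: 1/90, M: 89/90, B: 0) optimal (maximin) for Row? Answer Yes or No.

No

Against E this mix gives (1/90)·(-4) + (89/90)·4 = 176/45.
Against W this mix gives (1/90)·4 + (89/90)·3 = 271/90.
Column will play W, holding Row to 271/90. Shifting weight toward the row that does better against W would raise this floor (the equalizing mix achieves 28/9 against both W and E), so the proposed strategy is not optimal.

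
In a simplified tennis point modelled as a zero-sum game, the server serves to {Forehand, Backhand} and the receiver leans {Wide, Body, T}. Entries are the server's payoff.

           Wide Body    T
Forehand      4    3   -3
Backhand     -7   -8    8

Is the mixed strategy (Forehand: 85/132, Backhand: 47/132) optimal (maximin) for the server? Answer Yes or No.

Against Wide this mix gives (85/132)·4 + (47/132)·(-7) = 1/12.
Against Body this mix gives (85/132)·3 + (47/132)·(-8) = -11/12.
Against T this mix gives (85/132)·(-3) + (47/132)·8 = 11/12.
The receiver will play Body, holding the server to -11/12. Shifting weight toward the row that does better against Body would raise this floor (the equalizing mix achieves 0 against both Body and T), so the proposed strategy is not optimal.

No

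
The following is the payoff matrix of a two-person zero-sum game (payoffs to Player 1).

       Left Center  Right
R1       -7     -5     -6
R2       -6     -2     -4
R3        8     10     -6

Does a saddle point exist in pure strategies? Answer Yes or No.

No

Row minima: R1 → -7, R2 → -6, R3 → -6; maximin = -6.
Column maxima: Left → 8, Center → 10, Right → -4; minimax = -4.
-6 ≠ -4, so no pure-strategy equilibrium exists.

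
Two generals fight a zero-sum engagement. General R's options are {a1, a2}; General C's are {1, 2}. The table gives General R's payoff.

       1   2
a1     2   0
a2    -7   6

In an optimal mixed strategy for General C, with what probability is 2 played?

3/5

Row minima: a1 → 0, a2 → -7; maximin = 0.
Column maxima: 1 → 2, 2 → 6; minimax = 2.
0 ≠ 2, so there is no saddle point; optimal play is mixed.
Let General R play a1 with probability p. Expected payoff against 1: 2p + (-7)(1−p) = 9p − 7; against 2: 0p + 6(1−p) = −6p + 6.
Setting these equal: 9p − 7 = −6p + 6 ⇒ 15p = 13 ⇒ p = 13/15, and the value is (9)·(13/15) − 7 = 4/5.
For General C: with q = P(1), equating a1's and a2's payoffs gives 2q = −13q + 6 ⇒ q = 2/5.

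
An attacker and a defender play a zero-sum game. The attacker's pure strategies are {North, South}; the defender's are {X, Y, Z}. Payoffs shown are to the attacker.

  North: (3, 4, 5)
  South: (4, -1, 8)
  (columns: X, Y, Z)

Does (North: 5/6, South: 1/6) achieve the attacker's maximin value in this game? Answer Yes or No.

Yes

Against X this mix gives (5/6)·3 + (1/6)·4 = 19/6.
Against Y this mix gives (5/6)·4 + (1/6)·(-1) = 19/6.
Against Z this mix gives (5/6)·5 + (1/6)·8 = 11/2.
All of the defender's active replies (X, Y) yield 19/6, and no column does worse for the attacker. The mix makes the defender indifferent and guarantees 19/6, so it is optimal.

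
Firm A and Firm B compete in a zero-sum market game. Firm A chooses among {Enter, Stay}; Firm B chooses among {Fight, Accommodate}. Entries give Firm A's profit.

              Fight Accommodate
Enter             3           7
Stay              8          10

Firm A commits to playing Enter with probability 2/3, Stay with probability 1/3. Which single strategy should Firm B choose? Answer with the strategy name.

If Firm B plays Fight, Firm A's expected payoff is (2/3)·3 + (1/3)·8 = 14/3.
If Firm B plays Accommodate, Firm A's expected payoff is (2/3)·7 + (1/3)·10 = 8.
Firm B minimizes Firm A's payoff; the smallest is 14/3, so the best response is Fight.

Fight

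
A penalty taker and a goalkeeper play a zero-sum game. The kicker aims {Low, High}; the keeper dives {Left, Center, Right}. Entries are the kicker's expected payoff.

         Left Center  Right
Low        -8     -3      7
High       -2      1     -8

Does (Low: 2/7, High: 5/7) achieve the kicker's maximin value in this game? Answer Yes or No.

Yes

Against Left this mix gives (2/7)·(-8) + (5/7)·(-2) = -26/7.
Against Center this mix gives (2/7)·(-3) + (5/7)·1 = -1/7.
Against Right this mix gives (2/7)·7 + (5/7)·(-8) = -26/7.
All of the keeper's active replies (Left, Right) yield -26/7, and no column does worse for the kicker. The mix makes the keeper indifferent and guarantees -26/7, so it is optimal.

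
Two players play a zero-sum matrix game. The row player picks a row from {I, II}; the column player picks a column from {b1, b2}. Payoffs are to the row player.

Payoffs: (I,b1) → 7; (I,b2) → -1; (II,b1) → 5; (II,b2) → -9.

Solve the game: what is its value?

-1

Row minima: I → -1, II → -9; maximin = -1.
Column maxima: b1 → 7, b2 → -1; minimax = -1.
Since maximin = minimax = -1, there is a saddle point and the value is -1.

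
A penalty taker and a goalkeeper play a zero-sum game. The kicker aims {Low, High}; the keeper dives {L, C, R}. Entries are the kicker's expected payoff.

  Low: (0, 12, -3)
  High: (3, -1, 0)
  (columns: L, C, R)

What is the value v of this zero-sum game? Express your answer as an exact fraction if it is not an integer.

-3/16

Row minima: Low → -3, High → -1; maximin = -1.
Column maxima: L → 3, C → 12, R → 0; minimax = 0.
-1 ≠ 0, so there is no saddle point; optimal play is mixed.
L is strictly dominated by R (it gives the kicker strictly more in every row), so the keeper never plays it.
On the remaining 2×2 (Low, High vs C, R):
Let the kicker play Low with probability p. Expected payoff against C: 12p + (-1)(1−p) = 13p − 1; against R: (-3)p + 0(1−p) = −3p.
Setting these equal: 13p − 1 = −3p ⇒ 16p = 1 ⇒ p = 1/16, and the value is (13)·(1/16) − 1 = -3/16.
For the keeper: with q = P(C), equating Low's and High's payoffs gives 15q − 3 = −q ⇒ q = 3/16.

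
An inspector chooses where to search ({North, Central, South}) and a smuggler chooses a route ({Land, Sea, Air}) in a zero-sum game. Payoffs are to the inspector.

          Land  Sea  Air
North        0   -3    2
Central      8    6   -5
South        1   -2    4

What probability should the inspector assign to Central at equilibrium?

6/17

Row minima: North → -3, Central → -5, South → -2; maximin = -2.
Column maxima: Land → 8, Sea → 6, Air → 4; minimax = 4.
-2 ≠ 4, so there is no saddle point; optimal play is mixed.
North is strictly dominated by South, so the inspector never plays it.
Land is strictly dominated by Sea (it gives the inspector strictly more in every row), so the smuggler never plays it.
On the remaining 2×2 (Central, South vs Sea, Air):
Let the inspector play Central with probability p. Expected payoff against Sea: 6p + (-2)(1−p) = 8p − 2; against Air: (-5)p + 4(1−p) = −9p + 4.
Setting these equal: 8p − 2 = −9p + 4 ⇒ 17p = 6 ⇒ p = 6/17, and the value is (8)·(6/17) − 2 = 14/17.
For the smuggler: with q = P(Sea), equating Central's and South's payoffs gives 11q − 5 = −6q + 4 ⇒ q = 9/17.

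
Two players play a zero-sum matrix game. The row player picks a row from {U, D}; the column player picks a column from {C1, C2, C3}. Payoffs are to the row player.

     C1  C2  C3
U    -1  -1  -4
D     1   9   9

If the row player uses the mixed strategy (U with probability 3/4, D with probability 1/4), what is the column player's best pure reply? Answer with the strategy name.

If the column player plays C1, the row player's expected payoff is (3/4)·(-1) + (1/4)·1 = -1/2.
If the column player plays C2, the row player's expected payoff is (3/4)·(-1) + (1/4)·9 = 3/2.
If the column player plays C3, the row player's expected payoff is (3/4)·(-4) + (1/4)·9 = -3/4.
The column player minimizes the row player's payoff; the smallest is -3/4, so the best response is C3.

C3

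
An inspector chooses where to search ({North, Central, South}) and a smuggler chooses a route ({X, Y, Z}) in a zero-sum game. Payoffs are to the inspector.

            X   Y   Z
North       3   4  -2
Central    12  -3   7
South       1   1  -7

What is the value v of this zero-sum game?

11/8

Row minima: North → -2, Central → -3, South → -7; maximin = -2.
Column maxima: X → 12, Y → 4, Z → 7; minimax = 4.
-2 ≠ 4, so there is no saddle point; optimal play is mixed.
South is strictly dominated by North, so the inspector never plays it.
X is strictly dominated by Z (it gives the inspector strictly more in every row), so the smuggler never plays it.
On the remaining 2×2 (North, Central vs Y, Z):
Let the inspector play North with probability p. Expected payoff against Y: 4p + (-3)(1−p) = 7p − 3; against Z: (-2)p + 7(1−p) = −9p + 7.
Setting these equal: 7p − 3 = −9p + 7 ⇒ 16p = 10 ⇒ p = 5/8, and the value is (7)·(5/8) − 3 = 11/8.
For the smuggler: with q = P(Y), equating North's and Central's payoffs gives 6q − 2 = −10q + 7 ⇒ q = 9/16.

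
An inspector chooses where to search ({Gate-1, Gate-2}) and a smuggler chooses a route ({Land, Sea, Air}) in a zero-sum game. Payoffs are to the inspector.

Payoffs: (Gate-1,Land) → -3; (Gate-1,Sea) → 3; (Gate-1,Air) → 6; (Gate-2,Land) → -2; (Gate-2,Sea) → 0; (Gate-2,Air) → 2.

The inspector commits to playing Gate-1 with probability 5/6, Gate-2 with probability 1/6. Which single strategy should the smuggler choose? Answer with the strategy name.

If the smuggler plays Land, the inspector's expected payoff is (5/6)·(-3) + (1/6)·(-2) = -17/6.
If the smuggler plays Sea, the inspector's expected payoff is (5/6)·3 + (1/6)·0 = 5/2.
If the smuggler plays Air, the inspector's expected payoff is (5/6)·6 + (1/6)·2 = 16/3.
The smuggler minimizes the inspector's payoff; the smallest is -17/6, so the best response is Land.

Land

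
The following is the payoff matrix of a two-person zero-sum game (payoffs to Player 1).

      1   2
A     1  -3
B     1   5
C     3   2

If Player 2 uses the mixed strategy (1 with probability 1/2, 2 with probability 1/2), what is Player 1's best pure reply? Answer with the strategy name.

Expected payoff of A: (1/2)·1 + (1/2)·(-3) = -1.
Expected payoff of B: (1/2)·1 + (1/2)·5 = 3.
Expected payoff of C: (1/2)·3 + (1/2)·2 = 5/2.
The largest is 3, so Player 1's best response is B.

B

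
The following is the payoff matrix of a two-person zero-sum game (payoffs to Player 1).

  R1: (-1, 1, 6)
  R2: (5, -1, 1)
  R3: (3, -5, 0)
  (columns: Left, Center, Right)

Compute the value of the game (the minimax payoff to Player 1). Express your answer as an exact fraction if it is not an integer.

Row minima: R1 → -1, R2 → -1, R3 → -5; maximin = -1.
Column maxima: Left → 5, Center → 1, Right → 6; minimax = 1.
-1 ≠ 1, so there is no saddle point; optimal play is mixed.
R3 is strictly dominated by R2, so Player 1 never plays it.
Right is strictly dominated by Center (it gives Player 1 strictly more in every row), so Player 2 never plays it.
On the remaining 2×2 (R1, R2 vs Left, Center):
Let Player 1 play R1 with probability p. Expected payoff against Left: (-1)p + 5(1−p) = −6p + 5; against Center: 1p + (-1)(1−p) = 2p − 1.
Setting these equal: −6p + 5 = 2p − 1 ⇒ −8p = -6 ⇒ p = 3/4, and the value is (-6)·(3/4) + 5 = 1/2.
For Player 2: with q = P(Left), equating R1's and R2's payoffs gives −2q + 1 = 6q − 1 ⇒ q = 1/4.

1/2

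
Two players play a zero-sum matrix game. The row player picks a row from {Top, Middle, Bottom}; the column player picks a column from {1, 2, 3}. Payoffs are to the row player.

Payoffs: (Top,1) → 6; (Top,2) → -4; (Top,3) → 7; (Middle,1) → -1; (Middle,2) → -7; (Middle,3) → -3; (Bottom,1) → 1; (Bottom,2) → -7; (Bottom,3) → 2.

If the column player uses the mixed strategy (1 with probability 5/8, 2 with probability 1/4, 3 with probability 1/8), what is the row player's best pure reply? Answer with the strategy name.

Top

Expected payoff of Top: (5/8)·6 + (1/4)·(-4) + (1/8)·7 = 29/8.
Expected payoff of Middle: (5/8)·(-1) + (1/4)·(-7) + (1/8)·(-3) = -11/4.
Expected payoff of Bottom: (5/8)·1 + (1/4)·(-7) + (1/8)·2 = -7/8.
The largest is 29/8, so the row player's best response is Top.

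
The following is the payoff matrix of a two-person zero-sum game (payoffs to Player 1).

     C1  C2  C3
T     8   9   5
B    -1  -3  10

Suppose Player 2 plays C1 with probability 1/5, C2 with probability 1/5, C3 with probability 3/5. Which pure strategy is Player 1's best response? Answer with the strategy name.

T

Expected payoff of T: (1/5)·8 + (1/5)·9 + (3/5)·5 = 32/5.
Expected payoff of B: (1/5)·(-1) + (1/5)·(-3) + (3/5)·10 = 26/5.
The largest is 32/5, so Player 1's best response is T.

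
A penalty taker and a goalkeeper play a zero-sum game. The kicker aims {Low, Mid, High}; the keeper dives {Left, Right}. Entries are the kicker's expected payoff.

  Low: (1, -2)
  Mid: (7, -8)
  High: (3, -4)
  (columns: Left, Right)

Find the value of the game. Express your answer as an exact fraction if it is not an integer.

-2

Row minima: Low → -2, Mid → -8, High → -4; maximin = -2.
Column maxima: Left → 7, Right → -2; minimax = -2.
Since maximin = minimax = -2, there is a saddle point and the value is -2.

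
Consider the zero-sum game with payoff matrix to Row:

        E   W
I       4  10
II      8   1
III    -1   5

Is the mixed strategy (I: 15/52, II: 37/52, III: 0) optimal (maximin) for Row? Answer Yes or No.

No

Against E this mix gives (15/52)·4 + (37/52)·8 = 89/13.
Against W this mix gives (15/52)·10 + (37/52)·1 = 187/52.
Column will play W, holding Row to 187/52. Shifting weight toward the row that does better against W would raise this floor (the equalizing mix achieves 76/13 against both W and E), so the proposed strategy is not optimal.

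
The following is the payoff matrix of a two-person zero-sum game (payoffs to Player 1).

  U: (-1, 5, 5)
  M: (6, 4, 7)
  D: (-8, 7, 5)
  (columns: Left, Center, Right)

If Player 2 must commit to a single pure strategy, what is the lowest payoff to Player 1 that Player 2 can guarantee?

Column maxima: Left → 6, Center → 7, Right → 7.
The smallest of these is 6.

6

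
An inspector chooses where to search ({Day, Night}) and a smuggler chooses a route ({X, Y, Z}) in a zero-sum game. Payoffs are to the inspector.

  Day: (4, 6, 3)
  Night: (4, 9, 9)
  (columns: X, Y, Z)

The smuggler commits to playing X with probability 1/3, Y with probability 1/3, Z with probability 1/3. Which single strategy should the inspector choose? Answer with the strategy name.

Night

Expected payoff of Day: (1/3)·4 + (1/3)·6 + (1/3)·3 = 13/3.
Expected payoff of Night: (1/3)·4 + (1/3)·9 + (1/3)·9 = 22/3.
The largest is 22/3, so the inspector's best response is Night.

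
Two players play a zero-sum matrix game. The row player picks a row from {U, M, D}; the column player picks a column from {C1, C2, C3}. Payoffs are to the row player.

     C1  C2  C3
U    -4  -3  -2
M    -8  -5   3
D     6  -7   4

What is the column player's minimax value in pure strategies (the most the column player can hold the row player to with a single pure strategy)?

-3

Column maxima: C1 → 6, C2 → -3, C3 → 4.
The smallest of these is -3.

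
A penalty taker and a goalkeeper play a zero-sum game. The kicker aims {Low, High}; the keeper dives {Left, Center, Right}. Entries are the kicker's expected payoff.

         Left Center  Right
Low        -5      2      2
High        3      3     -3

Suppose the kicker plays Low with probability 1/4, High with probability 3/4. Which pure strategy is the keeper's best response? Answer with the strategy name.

If the keeper plays Left, the kicker's expected payoff is (1/4)·(-5) + (3/4)·3 = 1.
If the keeper plays Center, the kicker's expected payoff is (1/4)·2 + (3/4)·3 = 11/4.
If the keeper plays Right, the kicker's expected payoff is (1/4)·2 + (3/4)·(-3) = -7/4.
The keeper minimizes the kicker's payoff; the smallest is -7/4, so the best response is Right.

Right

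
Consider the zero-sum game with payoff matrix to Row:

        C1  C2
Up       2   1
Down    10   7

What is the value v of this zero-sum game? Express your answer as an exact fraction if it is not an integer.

7

Row minima: Up → 1, Down → 7; maximin = 7.
Column maxima: C1 → 10, C2 → 7; minimax = 7.
Since maximin = minimax = 7, there is a saddle point and the value is 7.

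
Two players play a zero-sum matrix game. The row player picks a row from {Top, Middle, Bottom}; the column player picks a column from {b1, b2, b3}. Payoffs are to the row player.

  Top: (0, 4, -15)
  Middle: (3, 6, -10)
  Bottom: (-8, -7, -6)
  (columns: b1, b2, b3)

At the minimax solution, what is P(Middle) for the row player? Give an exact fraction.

2/15

Row minima: Top → -15, Middle → -10, Bottom → -8; maximin = -8.
Column maxima: b1 → 3, b2 → 6, b3 → -6; minimax = -6.
-8 ≠ -6, so there is no saddle point; optimal play is mixed.
Top is strictly dominated by Middle, so the row player never plays it.
b2 is strictly dominated by b1 (it gives the row player strictly more in every row), so the column player never plays it.
On the remaining 2×2 (Middle, Bottom vs b1, b3):
Let the row player play Middle with probability p. Expected payoff against b1: 3p + (-8)(1−p) = 11p − 8; against b3: (-10)p + (-6)(1−p) = −4p − 6.
Setting these equal: 11p − 8 = −4p − 6 ⇒ 15p = 2 ⇒ p = 2/15, and the value is (11)·(2/15) − 8 = -98/15.
For the column player: with q = P(b1), equating Middle's and Bottom's payoffs gives 13q − 10 = −2q − 6 ⇒ q = 4/15.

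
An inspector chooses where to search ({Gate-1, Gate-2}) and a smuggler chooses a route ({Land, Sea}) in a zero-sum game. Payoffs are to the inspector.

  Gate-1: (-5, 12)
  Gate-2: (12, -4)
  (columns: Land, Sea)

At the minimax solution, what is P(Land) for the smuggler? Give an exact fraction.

16/33

Row minima: Gate-1 → -5, Gate-2 → -4; maximin = -4.
Column maxima: Land → 12, Sea → 12; minimax = 12.
-4 ≠ 12, so there is no saddle point; optimal play is mixed.
Let the inspector play Gate-1 with probability p. Expected payoff against Land: (-5)p + 12(1−p) = −17p + 12; against Sea: 12p + (-4)(1−p) = 16p − 4.
Setting these equal: −17p + 12 = 16p − 4 ⇒ −33p = -16 ⇒ p = 16/33, and the value is (-17)·(16/33) + 12 = 124/33.
For the smuggler: with q = P(Land), equating Gate-1's and Gate-2's payoffs gives −17q + 12 = 16q − 4 ⇒ q = 16/33.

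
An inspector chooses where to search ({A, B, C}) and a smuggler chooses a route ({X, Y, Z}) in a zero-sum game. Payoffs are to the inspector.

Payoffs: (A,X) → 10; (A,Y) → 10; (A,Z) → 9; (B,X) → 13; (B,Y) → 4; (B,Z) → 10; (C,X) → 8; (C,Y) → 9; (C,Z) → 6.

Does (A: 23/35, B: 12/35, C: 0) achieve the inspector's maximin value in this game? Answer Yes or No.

Against X this mix gives (23/35)·10 + (12/35)·13 = 386/35.
Against Y this mix gives (23/35)·10 + (12/35)·4 = 278/35.
Against Z this mix gives (23/35)·9 + (12/35)·10 = 327/35.
The smuggler will play Y, holding the inspector to 278/35. Shifting weight toward the row that does better against Y would raise this floor (the equalizing mix achieves 64/7 against both Y and Z), so the proposed strategy is not optimal.

No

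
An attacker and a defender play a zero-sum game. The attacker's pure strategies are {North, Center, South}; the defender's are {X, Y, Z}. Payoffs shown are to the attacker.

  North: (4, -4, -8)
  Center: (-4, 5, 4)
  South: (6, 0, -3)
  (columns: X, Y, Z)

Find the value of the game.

12/17

Row minima: North → -8, Center → -4, South → -3; maximin = -3.
Column maxima: X → 6, Y → 5, Z → 4; minimax = 4.
-3 ≠ 4, so there is no saddle point; optimal play is mixed.
North is strictly dominated by South, so the attacker never plays it.
Y is strictly dominated by Z (it gives the attacker strictly more in every row), so the defender never plays it.
On the remaining 2×2 (Center, South vs X, Z):
Let the attacker play Center with probability p. Expected payoff against X: (-4)p + 6(1−p) = −10p + 6; against Z: 4p + (-3)(1−p) = 7p − 3.
Setting these equal: −10p + 6 = 7p − 3 ⇒ −17p = -9 ⇒ p = 9/17, and the value is (-10)·(9/17) + 6 = 12/17.
For the defender: with q = P(X), equating Center's and South's payoffs gives −8q + 4 = 9q − 3 ⇒ q = 7/17.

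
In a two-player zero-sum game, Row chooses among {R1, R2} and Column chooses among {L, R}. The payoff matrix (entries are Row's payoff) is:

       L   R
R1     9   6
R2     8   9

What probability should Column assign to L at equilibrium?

Row minima: R1 → 6, R2 → 8; maximin = 8.
Column maxima: L → 9, R → 9; minimax = 9.
8 ≠ 9, so there is no saddle point; optimal play is mixed.
Let Row play R1 with probability p. Expected payoff against L: 9p + 8(1−p) = p + 8; against R: 6p + 9(1−p) = −3p + 9.
Setting these equal: p + 8 = −3p + 9 ⇒ 4p = 1 ⇒ p = 1/4, and the value is (1)·(1/4) + 8 = 33/4.
For Column: with q = P(L), equating R1's and R2's payoffs gives 3q + 6 = −q + 9 ⇒ q = 3/4.

3/4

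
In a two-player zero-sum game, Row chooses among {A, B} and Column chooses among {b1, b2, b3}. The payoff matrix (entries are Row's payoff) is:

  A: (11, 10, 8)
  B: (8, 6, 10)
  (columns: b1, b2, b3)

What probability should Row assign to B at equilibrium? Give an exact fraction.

Row minima: A → 8, B → 6; maximin = 8.
Column maxima: b1 → 11, b2 → 10, b3 → 10; minimax = 10.
8 ≠ 10, so there is no saddle point; optimal play is mixed.
b1 is strictly dominated by b2 (it gives Row strictly more in every row), so Column never plays it.
On the remaining 2×2 (A, B vs b2, b3):
Let Row play A with probability p. Expected payoff against b2: 10p + 6(1−p) = 4p + 6; against b3: 8p + 10(1−p) = −2p + 10.
Setting these equal: 4p + 6 = −2p + 10 ⇒ 6p = 4 ⇒ p = 2/3, and the value is (4)·(2/3) + 6 = 26/3.
For Column: with q = P(b2), equating A's and B's payoffs gives 2q + 8 = −4q + 10 ⇒ q = 1/3.

1/3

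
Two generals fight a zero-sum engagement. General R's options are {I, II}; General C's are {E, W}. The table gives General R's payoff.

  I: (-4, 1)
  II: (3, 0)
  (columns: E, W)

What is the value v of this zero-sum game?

3/8

Row minima: I → -4, II → 0; maximin = 0.
Column maxima: E → 3, W → 1; minimax = 1.
0 ≠ 1, so there is no saddle point; optimal play is mixed.
Let General R play I with probability p. Expected payoff against E: (-4)p + 3(1−p) = −7p + 3; against W: 1p + 0(1−p) = p.
Setting these equal: −7p + 3 = p ⇒ −8p = -3 ⇒ p = 3/8, and the value is (-7)·(3/8) + 3 = 3/8.
For General C: with q = P(E), equating I's and II's payoffs gives −5q + 1 = 3q ⇒ q = 1/8.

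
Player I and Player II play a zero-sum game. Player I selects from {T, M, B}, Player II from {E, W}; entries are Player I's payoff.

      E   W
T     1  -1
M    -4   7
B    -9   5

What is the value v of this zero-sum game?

3/13

Row minima: T → -1, M → -4, B → -9; maximin = -1.
Column maxima: E → 1, W → 7; minimax = 1.
-1 ≠ 1, so there is no saddle point; optimal play is mixed.
B is strictly dominated by M, so Player I never plays it.
On the remaining 2×2 (T, M vs E, W):
Let Player I play T with probability p. Expected payoff against E: 1p + (-4)(1−p) = 5p − 4; against W: (-1)p + 7(1−p) = −8p + 7.
Setting these equal: 5p − 4 = −8p + 7 ⇒ 13p = 11 ⇒ p = 11/13, and the value is (5)·(11/13) − 4 = 3/13.
For Player II: with q = P(E), equating T's and M's payoffs gives 2q − 1 = −11q + 7 ⇒ q = 8/13.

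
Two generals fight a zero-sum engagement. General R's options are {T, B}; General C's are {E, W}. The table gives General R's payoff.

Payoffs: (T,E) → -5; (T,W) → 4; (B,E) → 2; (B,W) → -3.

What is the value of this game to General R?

Row minima: T → -5, B → -3; maximin = -3.
Column maxima: E → 2, W → 4; minimax = 2.
-3 ≠ 2, so there is no saddle point; optimal play is mixed.
Let General R play T with probability p. Expected payoff against E: (-5)p + 2(1−p) = −7p + 2; against W: 4p + (-3)(1−p) = 7p − 3.
Setting these equal: −7p + 2 = 7p − 3 ⇒ −14p = -5 ⇒ p = 5/14, and the value is (-7)·(5/14) + 2 = -1/2.
For General C: with q = P(E), equating T's and B's payoffs gives −9q + 4 = 5q − 3 ⇒ q = 1/2.

-1/2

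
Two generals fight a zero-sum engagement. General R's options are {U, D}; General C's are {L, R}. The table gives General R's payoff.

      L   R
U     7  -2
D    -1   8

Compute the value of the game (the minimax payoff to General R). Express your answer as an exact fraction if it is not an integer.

3

Row minima: U → -2, D → -1; maximin = -1.
Column maxima: L → 7, R → 8; minimax = 7.
-1 ≠ 7, so there is no saddle point; optimal play is mixed.
Let General R play U with probability p. Expected payoff against L: 7p + (-1)(1−p) = 8p − 1; against R: (-2)p + 8(1−p) = −10p + 8.
Setting these equal: 8p − 1 = −10p + 8 ⇒ 18p = 9 ⇒ p = 1/2, and the value is (8)·(1/2) − 1 = 3.
For General C: with q = P(L), equating U's and D's payoffs gives 9q − 2 = −9q + 8 ⇒ q = 5/9.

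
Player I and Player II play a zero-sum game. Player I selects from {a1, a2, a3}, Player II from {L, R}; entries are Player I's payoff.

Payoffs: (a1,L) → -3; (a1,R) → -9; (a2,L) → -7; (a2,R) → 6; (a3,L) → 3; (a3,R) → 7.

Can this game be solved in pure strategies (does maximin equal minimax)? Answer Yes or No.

Yes

Row minima: a1 → -9, a2 → -7, a3 → 3; maximin = 3.
Column maxima: L → 3, R → 7; minimax = 3.
maximin = minimax = 3, so a saddle point exists.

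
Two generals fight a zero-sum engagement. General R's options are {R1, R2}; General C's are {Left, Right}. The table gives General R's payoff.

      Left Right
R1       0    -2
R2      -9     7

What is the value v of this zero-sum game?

-1

Row minima: R1 → -2, R2 → -9; maximin = -2.
Column maxima: Left → 0, Right → 7; minimax = 0.
-2 ≠ 0, so there is no saddle point; optimal play is mixed.
Let General R play R1 with probability p. Expected payoff against Left: 0p + (-9)(1−p) = 9p − 9; against Right: (-2)p + 7(1−p) = −9p + 7.
Setting these equal: 9p − 9 = −9p + 7 ⇒ 18p = 16 ⇒ p = 8/9, and the value is (9)·(8/9) − 9 = -1.
For General C: with q = P(Left), equating R1's and R2's payoffs gives 2q − 2 = −16q + 7 ⇒ q = 1/2.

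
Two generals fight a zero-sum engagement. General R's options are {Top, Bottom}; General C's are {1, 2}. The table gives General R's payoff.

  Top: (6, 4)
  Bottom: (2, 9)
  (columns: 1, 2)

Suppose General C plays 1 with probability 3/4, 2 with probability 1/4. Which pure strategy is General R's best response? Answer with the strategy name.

Expected payoff of Top: (3/4)·6 + (1/4)·4 = 11/2.
Expected payoff of Bottom: (3/4)·2 + (1/4)·9 = 15/4.
The largest is 11/2, so General R's best response is Top.

Top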